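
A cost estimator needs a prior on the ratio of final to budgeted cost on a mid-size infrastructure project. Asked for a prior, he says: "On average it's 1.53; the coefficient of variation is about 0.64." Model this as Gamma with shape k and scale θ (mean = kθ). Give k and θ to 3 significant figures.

k ≈ 2.44, θ ≈ 0.627

For Gamma(k, scale θ): mean = kθ, variance = kθ², so CV = 1/√k.
CV = 0.64, hence k = 1/CV² = 2.44.
Then θ = mean/k = 1.53/2.44 = 0.627.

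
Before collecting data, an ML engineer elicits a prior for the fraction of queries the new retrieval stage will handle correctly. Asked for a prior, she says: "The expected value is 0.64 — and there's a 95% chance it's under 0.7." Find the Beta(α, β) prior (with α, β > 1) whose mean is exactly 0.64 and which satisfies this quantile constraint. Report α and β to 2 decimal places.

α ≈ 106.76, β ≈ 60.06

With mean 0.64 fixed, write α = 0.64s, β = 0.36s where s = α+β.
Need P(θ < 0.7) = 0.95 under Beta(0.64s, 0.36s). Normal approximation: (q−m)/√(m(1−m)/s) ≈ z_{0.95} = 1.64, so s ≈ 0.64·0.36·(1.64)²/(0.7−0.64)² = 173.2.
At s = 173.2: P(θ<0.7) ≈ 0.953. Adjusting to match 0.95 gives s ≈ 166.82.
So α = 0.64·166.82 ≈ 106.76, β = 0.36·166.82 ≈ 60.06.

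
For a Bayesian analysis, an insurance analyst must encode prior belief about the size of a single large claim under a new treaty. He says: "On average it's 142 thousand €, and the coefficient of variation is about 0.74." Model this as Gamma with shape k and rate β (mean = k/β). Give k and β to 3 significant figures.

k ≈ 1.83, β ≈ 0.0129

For Gamma(k, rate β): mean = k/β, variance = k/β², so CV = 1/√k.
CV = 0.74, hence k = 1/CV² = 1.83.
Then β = k/mean = 1.83/142 = 0.0129.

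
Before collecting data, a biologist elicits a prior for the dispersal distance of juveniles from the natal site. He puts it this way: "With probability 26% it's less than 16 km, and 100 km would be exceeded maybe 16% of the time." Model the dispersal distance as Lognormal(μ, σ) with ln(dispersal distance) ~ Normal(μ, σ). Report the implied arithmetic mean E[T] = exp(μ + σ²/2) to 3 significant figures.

E[T] ≈ 61.5 km

If T ~ Lognormal(μ,σ) then ln T ~ Normal(μ,σ), so the p-quantile of ln T is μ + z_p·σ.
ln(16) = 2.773 and ln(100) = 4.605; z_{0.26} = -0.6433, z_{0.84} = 0.9945.
σ = (4.605 − 2.773)/(0.9945 − (-0.6433)) = 1.119.
μ = 2.773 − (-0.6433)·1.119 = 3.492.
E[T] = exp(μ + σ²/2) = exp(3.492 + 0.6260) = 61.5 km.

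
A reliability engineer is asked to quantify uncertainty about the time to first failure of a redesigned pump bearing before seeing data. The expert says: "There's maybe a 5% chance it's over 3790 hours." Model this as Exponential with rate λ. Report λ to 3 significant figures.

P(T > 3790.0) = e^(−λ·3790.0) = 0.05, so λ = −ln(0.05)/3790.0 = 0.00079.

λ ≈ 0.00079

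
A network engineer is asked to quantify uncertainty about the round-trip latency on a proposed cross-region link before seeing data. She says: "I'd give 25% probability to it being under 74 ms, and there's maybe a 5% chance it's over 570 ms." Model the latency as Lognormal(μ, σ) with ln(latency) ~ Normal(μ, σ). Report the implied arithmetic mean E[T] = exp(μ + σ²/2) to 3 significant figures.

If T ~ Lognormal(μ,σ) then ln T ~ Normal(μ,σ), so the p-quantile of ln T is μ + z_p·σ.
ln(74) = 4.304 and ln(570) = 6.346; z_{0.25} = -0.6745, z_{0.95} = 1.645.
σ = (6.346 − 4.304)/(1.645 − (-0.6745)) = 0.880.
μ = 4.304 − (-0.6745)·0.880 = 4.898.
E[T] = exp(μ + σ²/2) = exp(4.898 + 0.3874) = 197 ms.

E[T] ≈ 197 ms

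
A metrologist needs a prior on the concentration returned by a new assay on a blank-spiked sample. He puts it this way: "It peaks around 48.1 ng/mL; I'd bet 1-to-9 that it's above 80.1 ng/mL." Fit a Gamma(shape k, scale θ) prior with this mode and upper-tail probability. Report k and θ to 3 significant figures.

Gamma(k,θ) with k>1 has mode (k−1)θ, so θ = 48.1/(k−1).
Need P(X < 80.1) = 0.9 with θ tied to k this way. Start at k = 2, θ = 48.1: P(X<80.1) ≈ 0.496.
Too low — raise k to concentrate. Iterating converges to k ≈ 8.26.
Then θ = 48.1/(8.26−1) ≈ 6.62.

k ≈ 8.26, θ ≈ 6.62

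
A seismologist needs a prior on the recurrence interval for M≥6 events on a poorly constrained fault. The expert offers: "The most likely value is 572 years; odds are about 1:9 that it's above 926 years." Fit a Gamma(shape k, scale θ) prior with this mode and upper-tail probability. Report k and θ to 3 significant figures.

k ≈ 9.11, θ ≈ 70.5

Gamma(k,θ) with k>1 has mode (k−1)θ, so θ = 572/(k−1).
Need P(X < 926) = 0.9 with θ tied to k this way. Start at k = 2, θ = 572: P(X<926) ≈ 0.481.
Too low — raise k to concentrate. Iterating converges to k ≈ 9.11.
Then θ = 572/(9.11−1) ≈ 70.5.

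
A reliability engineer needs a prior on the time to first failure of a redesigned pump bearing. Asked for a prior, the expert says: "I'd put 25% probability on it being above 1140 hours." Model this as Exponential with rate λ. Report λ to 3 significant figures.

P(T > 1140.0) = e^(−λ·1140.0) = 0.25, so λ = −ln(0.25)/1140.0 = 0.00122.

λ ≈ 0.00122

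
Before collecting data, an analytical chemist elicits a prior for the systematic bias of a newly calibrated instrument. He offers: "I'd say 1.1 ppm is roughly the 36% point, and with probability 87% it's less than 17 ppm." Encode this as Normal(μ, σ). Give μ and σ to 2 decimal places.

For Normal(μ,σ), the p-quantile is μ + z_p·σ. Here z_{0.36} = -0.3585, z_{0.87} = 1.126.
So 1.1 = μ − 0.3585σ and 17 = μ + 1.126σ.
Subtracting: σ = (17 − 1.1)/(1.126 − (-0.3585)) = 10.71.
Then μ = 1.1 − (-0.3585)·10.71 = 4.94.

μ = 4.94, σ = 10.71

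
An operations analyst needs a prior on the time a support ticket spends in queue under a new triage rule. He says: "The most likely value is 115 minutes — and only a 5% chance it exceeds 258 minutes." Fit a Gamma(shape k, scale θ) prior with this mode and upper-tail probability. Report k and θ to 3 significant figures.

Gamma(k,θ) with k>1 has mode (k−1)θ, so θ = 115/(k−1).
Need P(X < 258) = 0.95 with θ tied to k this way. Start at k = 2, θ = 115: P(X<258) ≈ 0.656.
Too low — raise k to concentrate. Iterating converges to k ≈ 5.21.
Then θ = 115/(5.21−1) ≈ 27.3.

k ≈ 5.21, θ ≈ 27.3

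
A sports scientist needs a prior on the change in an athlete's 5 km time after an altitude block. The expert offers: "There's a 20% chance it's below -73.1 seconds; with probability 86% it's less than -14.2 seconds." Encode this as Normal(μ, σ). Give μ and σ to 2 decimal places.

μ = -47.31, σ = 30.65

The p-quantile of Normal(μ,σ) is μ + z_p·σ, with z_{0.2} = -0.8416 and z_{0.86} = 1.08.
Eliminate σ: μ = (z₂·x₁ − z₁·x₂)/(z₂ − z₁) = (1.08·-73.1 − (-0.8416)·-14.2)/1.922 = -47.31.
Then σ = (x₂ − x₁)/(z₂ − z₁) = (-14.2 − -73.1)/1.922 = 30.65.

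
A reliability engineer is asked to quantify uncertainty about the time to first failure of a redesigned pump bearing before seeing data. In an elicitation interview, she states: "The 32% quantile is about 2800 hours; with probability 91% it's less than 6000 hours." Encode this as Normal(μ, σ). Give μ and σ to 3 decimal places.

The p-quantile of Normal(μ,σ) is μ + z_p·σ, with z_{0.32} = -0.4677 and z_{0.91} = 1.341.
Eliminate σ: μ = (z₂·x₁ − z₁·x₂)/(z₂ − z₁) = (1.341·2800 − (-0.4677)·6000)/1.808 = 3627.578.
Then σ = (x₂ − x₁)/(z₂ − z₁) = (6000 − 2800)/1.808 = 1769.467.

μ = 3627.578, σ = 1769.467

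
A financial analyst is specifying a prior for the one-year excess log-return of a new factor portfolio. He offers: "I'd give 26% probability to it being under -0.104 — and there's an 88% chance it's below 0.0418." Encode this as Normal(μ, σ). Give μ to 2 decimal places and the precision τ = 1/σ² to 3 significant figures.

For Normal(μ,σ), the p-quantile is μ + z_p·σ. Here z_{0.26} = -0.6433, z_{0.88} = 1.175.
So -0.104 = μ − 0.6433σ and 0.0418 = μ + 1.175σ.
Subtracting: σ = (0.0418 − -0.104)/(1.175 − (-0.6433)) = 0.08.
Then μ = -0.104 − (-0.6433)·0.08 = -0.05.
Precision τ = 1/σ² = 1/0.08018² = 156.

μ = -0.05, τ = 156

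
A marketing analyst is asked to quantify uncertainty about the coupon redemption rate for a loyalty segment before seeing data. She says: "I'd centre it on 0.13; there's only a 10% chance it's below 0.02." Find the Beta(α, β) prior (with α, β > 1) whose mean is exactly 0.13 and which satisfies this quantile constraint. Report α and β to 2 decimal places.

α ≈ 1.16, β ≈ 7.79

With mean 0.13 fixed, write α = 0.13s, β = 0.87s where s = α+β.
Need P(θ < 0.02) = 0.1 under Beta(0.13s, 0.87s). Normal approximation: (q−m)/√(m(1−m)/s) ≈ z_{0.1} = -1.28, so s ≈ 0.13·0.87·(-1.28)²/(0.02−0.13)² = 15.4.
At s = 15.4: P(θ<0.02) ≈ 0.033. Adjusting to match 0.1 gives s ≈ 8.95.
So α = 0.13·8.95 ≈ 1.16, β = 0.87·8.95 ≈ 7.79.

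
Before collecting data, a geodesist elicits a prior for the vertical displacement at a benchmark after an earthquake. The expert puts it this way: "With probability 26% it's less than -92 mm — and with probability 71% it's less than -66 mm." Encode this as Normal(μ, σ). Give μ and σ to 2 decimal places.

μ = -78.02, σ = 21.73

For Normal(μ,σ), the p-quantile is μ + z_p·σ. Here z_{0.26} = -0.6433, z_{0.71} = 0.5534.
So -92 = μ − 0.6433σ and -66 = μ + 0.5534σ.
Subtracting: σ = (-66 − -92)/(0.5534 − (-0.6433)) = 21.73.
Then μ = -92 − (-0.6433)·21.73 = -78.02.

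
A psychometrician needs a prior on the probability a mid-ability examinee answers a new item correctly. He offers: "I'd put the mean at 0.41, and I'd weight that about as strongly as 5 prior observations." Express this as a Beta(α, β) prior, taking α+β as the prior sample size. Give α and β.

Under the effective-sample-size interpretation, Beta(α, β) has prior mean α/(α+β) and prior sample size α+β.
So α+β = 5 and α/(α+β) = 0.41, giving α = 0.41·5 = 2.05 and β = 5 − 2.05 = 2.95.

α = 2.05, β = 2.95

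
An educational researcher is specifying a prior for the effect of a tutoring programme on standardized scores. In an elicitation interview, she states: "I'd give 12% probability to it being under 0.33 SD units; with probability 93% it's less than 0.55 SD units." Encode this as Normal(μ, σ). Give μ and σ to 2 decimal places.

For Normal(μ,σ), the p-quantile is μ + z_p·σ. Here z_{0.12} = -1.175, z_{0.93} = 1.476.
So 0.33 = μ − 1.175σ and 0.55 = μ + 1.476σ.
Subtracting: σ = (0.55 − 0.33)/(1.476 − (-1.175)) = 0.08.
Then μ = 0.33 − (-1.175)·0.08 = 0.43.

μ = 0.43, σ = 0.08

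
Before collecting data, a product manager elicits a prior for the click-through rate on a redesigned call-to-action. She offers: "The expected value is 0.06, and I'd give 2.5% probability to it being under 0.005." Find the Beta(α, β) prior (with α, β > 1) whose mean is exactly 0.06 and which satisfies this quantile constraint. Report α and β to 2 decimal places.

With mean 0.06 fixed, write α = 0.06s, β = 0.94s where s = α+β.
Need P(θ < 0.005) = 0.025 under Beta(0.06s, 0.94s). Normal approximation: (q−m)/√(m(1−m)/s) ≈ z_{0.025} = -1.96, so s ≈ 0.06·0.94·(-1.96)²/(0.005−0.06)² = 71.6.
At s = 71.6: P(θ<0.005) ≈ 0.000. Adjusting to match 0.025 gives s ≈ 26.25.
So α = 0.06·26.25 ≈ 1.58, β = 0.94·26.25 ≈ 24.68.

α ≈ 1.58, β ≈ 24.68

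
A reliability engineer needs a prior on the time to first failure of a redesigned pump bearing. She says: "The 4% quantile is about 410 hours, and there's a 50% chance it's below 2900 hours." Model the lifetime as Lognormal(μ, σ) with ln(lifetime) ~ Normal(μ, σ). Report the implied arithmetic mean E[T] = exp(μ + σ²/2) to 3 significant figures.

If T ~ Lognormal(μ,σ) then ln T ~ Normal(μ,σ), so the p-quantile of ln T is μ + z_p·σ.
ln(410) = 6.016 and ln(2900) = 7.972; z_{0.04} = -1.751, z_{0.5} = 0.
σ = (7.972 − 6.016)/(0 − (-1.751)) = 1.117.
μ = 6.016 − (-1.751)·1.117 = 7.972.
E[T] = exp(μ + σ²/2) = exp(7.972 + 0.6244) = 5410 hours.

E[T] ≈ 5410 hours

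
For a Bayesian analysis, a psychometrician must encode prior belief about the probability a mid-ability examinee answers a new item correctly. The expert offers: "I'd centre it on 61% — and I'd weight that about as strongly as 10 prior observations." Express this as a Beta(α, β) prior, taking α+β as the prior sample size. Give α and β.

Under the effective-sample-size interpretation, Beta(α, β) has prior mean α/(α+β) and prior sample size α+β.
So α+β = 10 and α/(α+β) = 0.61, giving α = 0.61·10 = 6.1 and β = 10 − 6.1 = 3.9.

α = 6.1, β = 3.9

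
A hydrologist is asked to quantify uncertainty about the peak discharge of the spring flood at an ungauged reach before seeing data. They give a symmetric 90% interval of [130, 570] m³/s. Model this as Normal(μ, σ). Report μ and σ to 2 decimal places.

μ = 350.00, σ = 133.75

A symmetric 90% interval runs μ ± z·σ with z = 1.645.
Half-width = 220, so σ = 220/1.645 = 133.75.
μ is the interval midpoint, 350.00.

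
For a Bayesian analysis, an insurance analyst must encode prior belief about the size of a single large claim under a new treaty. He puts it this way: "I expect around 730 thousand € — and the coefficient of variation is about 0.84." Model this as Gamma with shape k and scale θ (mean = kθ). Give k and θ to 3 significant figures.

k ≈ 1.42, θ ≈ 515

For Gamma(k, scale θ): mean = kθ, variance = kθ², so CV = 1/√k.
CV = 0.84, hence k = 1/CV² = 1.42.
Then θ = mean/k = 730/1.42 = 515.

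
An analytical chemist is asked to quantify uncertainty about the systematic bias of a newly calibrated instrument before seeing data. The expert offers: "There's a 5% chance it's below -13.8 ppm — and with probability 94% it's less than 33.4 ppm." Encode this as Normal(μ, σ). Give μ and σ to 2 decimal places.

For Normal(μ,σ), the p-quantile is μ + z_p·σ. Here z_{0.05} = -1.645, z_{0.94} = 1.555.
So -13.8 = μ − 1.645σ and 33.4 = μ + 1.555σ.
Subtracting: σ = (33.4 − -13.8)/(1.555 − (-1.645)) = 14.75.
Then μ = -13.8 − (-1.645)·14.75 = 10.46.

μ = 10.46, σ = 14.75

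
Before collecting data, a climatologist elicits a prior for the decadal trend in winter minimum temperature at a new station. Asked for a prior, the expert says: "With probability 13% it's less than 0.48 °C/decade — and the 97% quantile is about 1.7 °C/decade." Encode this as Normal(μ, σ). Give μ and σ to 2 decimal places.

μ = 0.94, σ = 0.41

For Normal(μ,σ), the p-quantile is μ + z_p·σ. Here z_{0.13} = -1.126, z_{0.97} = 1.881.
So 0.48 = μ − 1.126σ and 1.7 = μ + 1.881σ.
Subtracting: σ = (1.7 − 0.48)/(1.881 − (-1.126)) = 0.41.
Then μ = 0.48 − (-1.126)·0.41 = 0.94.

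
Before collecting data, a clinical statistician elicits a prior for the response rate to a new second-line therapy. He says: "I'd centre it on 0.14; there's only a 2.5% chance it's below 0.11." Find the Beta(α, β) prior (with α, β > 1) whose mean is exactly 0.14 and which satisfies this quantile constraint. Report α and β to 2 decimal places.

With mean 0.14 fixed, write α = 0.14s, β = 0.86s where s = α+β.
Need P(θ < 0.11) = 0.025 under Beta(0.14s, 0.86s). Normal approximation: (q−m)/√(m(1−m)/s) ≈ z_{0.025} = -1.96, so s ≈ 0.14·0.86·(-1.96)²/(0.11−0.14)² = 513.9.
At s = 513.9: P(θ<0.11) ≈ 0.020. Adjusting to match 0.025 gives s ≈ 464.96.
So α = 0.14·464.96 ≈ 65.09, β = 0.86·464.96 ≈ 399.86.

α ≈ 65.09, β ≈ 399.86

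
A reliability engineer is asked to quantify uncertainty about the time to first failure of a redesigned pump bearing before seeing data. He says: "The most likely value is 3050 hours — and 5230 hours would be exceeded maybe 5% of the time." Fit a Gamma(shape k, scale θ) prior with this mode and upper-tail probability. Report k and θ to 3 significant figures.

Gamma(k,θ) with k>1 has mode (k−1)θ, so θ = 3050/(k−1).
Need P(X < 5230) = 0.95 with θ tied to k this way. Start at k = 2, θ = 3050: P(X<5230) ≈ 0.511.
Too low — raise k to concentrate. Iterating converges to k ≈ 10.6.
Then θ = 3050/(10.6−1) ≈ 318.

k ≈ 10.6, θ ≈ 318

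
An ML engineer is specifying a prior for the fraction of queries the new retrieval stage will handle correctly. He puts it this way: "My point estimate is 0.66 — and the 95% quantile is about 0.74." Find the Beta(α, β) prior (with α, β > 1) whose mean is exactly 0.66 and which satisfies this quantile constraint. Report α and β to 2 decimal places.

α ≈ 58.88, β ≈ 30.33

With mean 0.66 fixed, write α = 0.66s, β = 0.34s where s = α+β.
Need P(θ < 0.74) = 0.95 under Beta(0.66s, 0.34s). Normal approximation: (q−m)/√(m(1−m)/s) ≈ z_{0.95} = 1.64, so s ≈ 0.66·0.34·(1.64)²/(0.74−0.66)² = 94.9.
At s = 94.9: P(θ<0.74) ≈ 0.955. Adjusting to match 0.95 gives s ≈ 89.21.
So α = 0.66·89.21 ≈ 58.88, β = 0.34·89.21 ≈ 30.33.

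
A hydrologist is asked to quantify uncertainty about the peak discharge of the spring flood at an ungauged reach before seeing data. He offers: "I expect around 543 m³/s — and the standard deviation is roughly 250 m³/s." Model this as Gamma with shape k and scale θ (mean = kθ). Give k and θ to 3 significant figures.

For Gamma(k, scale θ): mean = kθ, variance = kθ², so CV = 1/√k.
CV = SD/mean = 250/543 = 0.4604, hence k = 1/CV² = 4.72.
Then θ = mean/k = 543/4.72 = 115.

k ≈ 4.72, θ ≈ 115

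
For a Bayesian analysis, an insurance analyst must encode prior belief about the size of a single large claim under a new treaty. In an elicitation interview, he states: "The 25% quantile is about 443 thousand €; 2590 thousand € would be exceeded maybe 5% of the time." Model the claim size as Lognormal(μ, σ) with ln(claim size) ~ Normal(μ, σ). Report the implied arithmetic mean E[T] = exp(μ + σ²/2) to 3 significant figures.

If T ~ Lognormal(μ,σ) then ln T ~ Normal(μ,σ), so the p-quantile of ln T is μ + z_p·σ.
ln(443) = 6.094 and ln(2590) = 7.859; z_{0.25} = -0.6745, z_{0.95} = 1.645.
σ = (7.859 − 6.094)/(1.645 − (-0.6745)) = 0.761.
μ = 6.094 − (-0.6745)·0.761 = 6.607.
E[T] = exp(μ + σ²/2) = exp(6.607 + 0.2898) = 989 thousand €.

E[T] ≈ 989 thousand €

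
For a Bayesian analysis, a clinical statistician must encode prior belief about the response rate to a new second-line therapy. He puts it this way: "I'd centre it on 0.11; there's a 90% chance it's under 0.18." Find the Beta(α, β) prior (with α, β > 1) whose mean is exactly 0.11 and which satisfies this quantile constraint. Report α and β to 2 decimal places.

α ≈ 3.92, β ≈ 31.68

With mean 0.11 fixed, write α = 0.11s, β = 0.89s where s = α+β.
Need P(θ < 0.18) = 0.9 under Beta(0.11s, 0.89s). Normal approximation: (q−m)/√(m(1−m)/s) ≈ z_{0.9} = 1.28, so s ≈ 0.11·0.89·(1.28)²/(0.18−0.11)² = 32.8.
At s = 32.8: P(θ<0.18) ≈ 0.893. Adjusting to match 0.9 gives s ≈ 35.60.
So α = 0.11·35.60 ≈ 3.92, β = 0.89·35.60 ≈ 31.68.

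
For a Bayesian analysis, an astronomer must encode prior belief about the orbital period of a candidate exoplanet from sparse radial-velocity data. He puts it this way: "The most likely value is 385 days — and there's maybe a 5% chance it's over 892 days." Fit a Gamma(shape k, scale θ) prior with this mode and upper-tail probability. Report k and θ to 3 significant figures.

k ≈ 4.88, θ ≈ 99.3

Gamma(k,θ) with k>1 has mode (k−1)θ, so θ = 385/(k−1).
Need P(X < 892) = 0.95 with θ tied to k this way. Start at k = 2, θ = 385: P(X<892) ≈ 0.673.
Too low — raise k to concentrate. Iterating converges to k ≈ 4.88.
Then θ = 385/(4.88−1) ≈ 99.3.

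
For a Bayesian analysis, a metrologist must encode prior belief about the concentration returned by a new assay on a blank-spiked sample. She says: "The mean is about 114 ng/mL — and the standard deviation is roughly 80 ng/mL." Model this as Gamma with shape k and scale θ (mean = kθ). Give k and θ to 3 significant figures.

For Gamma(k, scale θ): mean = kθ, variance = kθ², so CV = 1/√k.
CV = SD/mean = 80/114 = 0.7018, hence k = 1/CV² = 2.03.
Then θ = mean/k = 114/2.03 = 56.1.

k ≈ 2.03, θ ≈ 56.1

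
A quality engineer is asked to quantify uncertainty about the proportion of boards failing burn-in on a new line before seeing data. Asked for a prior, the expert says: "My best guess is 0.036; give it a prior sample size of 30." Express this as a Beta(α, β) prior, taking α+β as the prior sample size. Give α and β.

Under the effective-sample-size interpretation, Beta(α, β) has prior mean α/(α+β) and prior sample size α+β.
So α+β = 30 and α/(α+β) = 0.036, giving α = 0.036·30 = 1.08 and β = 30 − 1.08 = 28.92.

α = 1.08, β = 28.92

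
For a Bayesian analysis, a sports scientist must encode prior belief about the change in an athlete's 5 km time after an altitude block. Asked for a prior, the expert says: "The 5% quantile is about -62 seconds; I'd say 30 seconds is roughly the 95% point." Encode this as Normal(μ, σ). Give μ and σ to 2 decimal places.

The p-quantile of Normal(μ,σ) is μ + z_p·σ, with z_{0.05} = -1.645 and z_{0.95} = 1.645.
Eliminate σ: μ = (z₂·x₁ − z₁·x₂)/(z₂ − z₁) = (1.645·-62 − (-1.645)·30)/3.29 = -16.00.
Then σ = (x₂ − x₁)/(z₂ − z₁) = (30 − -62)/3.29 = 27.97.

μ = -16.00, σ = 27.97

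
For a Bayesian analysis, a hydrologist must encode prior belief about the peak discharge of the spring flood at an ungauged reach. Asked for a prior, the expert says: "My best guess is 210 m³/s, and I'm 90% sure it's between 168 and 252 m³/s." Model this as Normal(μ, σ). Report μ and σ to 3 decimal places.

A symmetric 90% interval runs μ ± z·σ with z = 1.645.
Half-width = 42, so σ = 42/1.645 = 25.534.
μ is the stated best guess, 210.000.

μ = 210.000, σ = 25.534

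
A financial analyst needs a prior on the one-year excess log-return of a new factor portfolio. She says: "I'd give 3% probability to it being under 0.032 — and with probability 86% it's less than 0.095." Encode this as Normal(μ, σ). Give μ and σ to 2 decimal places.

μ = 0.07, σ = 0.02

The p-quantile of Normal(μ,σ) is μ + z_p·σ, with z_{0.03} = -1.881 and z_{0.86} = 1.08.
Eliminate σ: μ = (z₂·x₁ − z₁·x₂)/(z₂ − z₁) = (1.08·0.032 − (-1.881)·0.095)/2.961 = 0.07.
Then σ = (x₂ − x₁)/(z₂ − z₁) = (0.095 − 0.032)/2.961 = 0.02.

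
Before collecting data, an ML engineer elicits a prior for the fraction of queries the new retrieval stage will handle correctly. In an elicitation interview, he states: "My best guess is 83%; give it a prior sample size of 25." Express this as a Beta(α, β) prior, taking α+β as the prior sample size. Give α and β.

α = 20.75, β = 4.25

Under the effective-sample-size interpretation, Beta(α, β) has prior mean α/(α+β) and prior sample size α+β.
So α+β = 25 and α/(α+β) = 0.83, giving α = 0.83·25 = 20.75 and β = 25 − 20.75 = 4.25.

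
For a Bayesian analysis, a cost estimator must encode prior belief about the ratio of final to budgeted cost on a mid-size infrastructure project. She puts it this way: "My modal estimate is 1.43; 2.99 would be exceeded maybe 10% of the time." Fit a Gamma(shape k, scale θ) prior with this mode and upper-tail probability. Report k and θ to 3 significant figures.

Gamma(k,θ) with k>1 has mode (k−1)θ, so θ = 1.43/(k−1).
Need P(X < 2.99) = 0.9 with θ tied to k this way. Start at k = 2, θ = 1.43: P(X<2.99) ≈ 0.618.
Too low — raise k to concentrate. Iterating converges to k ≈ 4.53.
Then θ = 1.43/(4.53−1) ≈ 0.405.

k ≈ 4.53, θ ≈ 0.405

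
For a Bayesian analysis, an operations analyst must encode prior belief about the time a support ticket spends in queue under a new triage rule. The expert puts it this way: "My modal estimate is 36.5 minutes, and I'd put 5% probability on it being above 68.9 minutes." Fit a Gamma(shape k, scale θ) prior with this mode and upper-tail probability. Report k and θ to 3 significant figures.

k ≈ 7.89, θ ≈ 5.3

Gamma(k,θ) with k>1 has mode (k−1)θ, so θ = 36.5/(k−1).
Need P(X < 68.9) = 0.95 with θ tied to k this way. Start at k = 2, θ = 36.5: P(X<68.9) ≈ 0.563.
Too low — raise k to concentrate. Iterating converges to k ≈ 7.89.
Then θ = 36.5/(7.89−1) ≈ 5.3.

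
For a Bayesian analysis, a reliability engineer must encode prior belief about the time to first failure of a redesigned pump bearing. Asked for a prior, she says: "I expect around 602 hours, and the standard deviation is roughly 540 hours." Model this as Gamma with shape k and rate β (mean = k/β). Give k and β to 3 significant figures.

For Gamma(k, rate β): mean = k/β, variance = k/β², so CV = 1/√k.
CV = SD/mean = 540/602 = 0.897, hence k = 1/CV² = 1.24.
Then β = k/mean = 1.24/602 = 0.00206.

k ≈ 1.24, β ≈ 0.00206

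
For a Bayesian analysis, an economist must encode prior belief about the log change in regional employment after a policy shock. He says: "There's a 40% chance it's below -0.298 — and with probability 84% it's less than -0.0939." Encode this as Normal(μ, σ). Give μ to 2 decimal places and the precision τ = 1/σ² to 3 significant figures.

For Normal(μ,σ), the p-quantile is μ + z_p·σ. Here z_{0.4} = -0.2533, z_{0.84} = 0.9945.
So -0.298 = μ − 0.2533σ and -0.0939 = μ + 0.9945σ.
Subtracting: σ = (-0.0939 − -0.298)/(0.9945 − (-0.2533)) = 0.16.
Then μ = -0.298 − (-0.2533)·0.16 = -0.26.
Precision τ = 1/σ² = 1/0.1636² = 37.4.

μ = -0.26, τ = 37.4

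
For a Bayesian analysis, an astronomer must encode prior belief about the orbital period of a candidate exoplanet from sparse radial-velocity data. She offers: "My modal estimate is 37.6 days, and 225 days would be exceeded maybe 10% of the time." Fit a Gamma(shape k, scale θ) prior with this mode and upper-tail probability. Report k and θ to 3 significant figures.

Gamma(k,θ) with k>1 has mode (k−1)θ, so θ = 37.6/(k−1).
Need P(X < 225) = 0.9 with θ tied to k this way. Start at k = 2, θ = 37.6: P(X<225) ≈ 0.982.
Too high — lower k to spread out. Iterating converges to k ≈ 1.53.
Then θ = 37.6/(1.53−1) ≈ 70.9.

k ≈ 1.53, θ ≈ 70.9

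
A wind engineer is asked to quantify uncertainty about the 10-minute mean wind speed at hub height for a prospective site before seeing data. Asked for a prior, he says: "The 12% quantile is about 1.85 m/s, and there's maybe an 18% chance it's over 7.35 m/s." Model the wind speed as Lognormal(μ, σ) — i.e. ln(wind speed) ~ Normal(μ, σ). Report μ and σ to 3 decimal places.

μ ≈ 1.391, σ ≈ 0.660

If T ~ Lognormal(μ,σ) then ln T ~ Normal(μ,σ), so the p-quantile of ln T is μ + z_p·σ.
ln(1.85) = 0.6152 and ln(7.35) = 1.995; z_{0.12} = -1.175, z_{0.82} = 0.9154.
σ = (1.995 − 0.6152)/(0.9154 − (-1.175)) = 0.660.
μ = 0.6152 − (-1.175)·0.660 = 1.391.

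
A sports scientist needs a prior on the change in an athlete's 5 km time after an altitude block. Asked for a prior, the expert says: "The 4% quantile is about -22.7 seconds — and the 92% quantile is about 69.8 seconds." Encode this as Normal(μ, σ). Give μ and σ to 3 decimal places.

μ = 28.615, σ = 29.312

For Normal(μ,σ), the p-quantile is μ + z_p·σ. Here z_{0.04} = -1.751, z_{0.92} = 1.405.
So -22.7 = μ − 1.751σ and 69.8 = μ + 1.405σ.
Subtracting: σ = (69.8 − -22.7)/(1.405 − (-1.751)) = 29.312.
Then μ = -22.7 − (-1.751)·29.312 = 28.615.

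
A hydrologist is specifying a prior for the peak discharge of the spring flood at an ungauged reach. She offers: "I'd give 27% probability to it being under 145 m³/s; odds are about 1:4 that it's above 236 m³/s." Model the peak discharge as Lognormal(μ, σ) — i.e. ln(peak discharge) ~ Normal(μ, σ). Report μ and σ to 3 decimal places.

If T ~ Lognormal(μ,σ) then ln T ~ Normal(μ,σ), so the p-quantile of ln T is μ + z_p·σ.
ln(145) = 4.977 and ln(236) = 5.464; z_{0.27} = -0.6128, z_{0.8} = 0.8416.
σ = (5.464 − 4.977)/(0.8416 − (-0.6128)) = 0.335.
μ = 4.977 − (-0.6128)·0.335 = 5.182.

μ ≈ 5.182, σ ≈ 0.335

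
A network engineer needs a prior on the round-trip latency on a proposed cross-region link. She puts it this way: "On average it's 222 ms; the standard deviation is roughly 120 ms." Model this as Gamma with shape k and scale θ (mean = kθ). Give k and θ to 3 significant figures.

For Gamma(k, scale θ): mean = kθ, variance = kθ², so CV = 1/√k.
CV = SD/mean = 120/222 = 0.5405, hence k = 1/CV² = 3.42.
Then θ = mean/k = 222/3.42 = 64.9.

k ≈ 3.42, θ ≈ 64.9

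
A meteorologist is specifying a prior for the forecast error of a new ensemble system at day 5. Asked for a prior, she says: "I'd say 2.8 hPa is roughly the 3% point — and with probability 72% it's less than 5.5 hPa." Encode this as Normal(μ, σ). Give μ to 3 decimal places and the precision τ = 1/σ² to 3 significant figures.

μ = 4.861, τ = 0.833

The p-quantile of Normal(μ,σ) is μ + z_p·σ, with z_{0.03} = -1.881 and z_{0.72} = 0.5828.
Eliminate σ: μ = (z₂·x₁ − z₁·x₂)/(z₂ − z₁) = (0.5828·2.8 − (-1.881)·5.5)/2.464 = 4.861.
Then σ = (x₂ − x₁)/(z₂ − z₁) = (5.5 − 2.8)/2.464 = 1.096.
Precision τ = 1/σ² = 1/1.096² = 0.833.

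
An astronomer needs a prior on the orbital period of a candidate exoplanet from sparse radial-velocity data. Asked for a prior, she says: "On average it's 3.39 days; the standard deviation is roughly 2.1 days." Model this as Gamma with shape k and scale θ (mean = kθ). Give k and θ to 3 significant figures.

k ≈ 2.61, θ ≈ 1.3

For Gamma(k, scale θ): mean = kθ, variance = kθ², so CV = 1/√k.
CV = SD/mean = 2.1/3.39 = 0.6195, hence k = 1/CV² = 2.61.
Then θ = mean/k = 3.39/2.61 = 1.3.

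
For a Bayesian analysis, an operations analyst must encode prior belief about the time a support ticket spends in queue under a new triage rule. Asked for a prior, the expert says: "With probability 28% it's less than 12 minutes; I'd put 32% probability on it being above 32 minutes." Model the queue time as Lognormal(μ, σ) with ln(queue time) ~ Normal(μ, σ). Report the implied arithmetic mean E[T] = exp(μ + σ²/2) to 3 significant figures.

E[T] ≈ 32 minutes

If T ~ Lognormal(μ,σ) then ln T ~ Normal(μ,σ), so the p-quantile of ln T is μ + z_p·σ.
ln(12) = 2.485 and ln(32) = 3.466; z_{0.28} = -0.5828, z_{0.68} = 0.4677.
σ = (3.466 − 2.485)/(0.4677 − (-0.5828)) = 0.934.
μ = 2.485 − (-0.5828)·0.934 = 3.029.
E[T] = exp(μ + σ²/2) = exp(3.029 + 0.4358) = 32 minutes.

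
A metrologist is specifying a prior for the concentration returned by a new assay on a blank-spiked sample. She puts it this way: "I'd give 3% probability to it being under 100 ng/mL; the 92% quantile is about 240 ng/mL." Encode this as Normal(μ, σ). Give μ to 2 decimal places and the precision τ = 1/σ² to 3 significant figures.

The p-quantile of Normal(μ,σ) is μ + z_p·σ, with z_{0.03} = -1.881 and z_{0.92} = 1.405.
Eliminate σ: μ = (z₂·x₁ − z₁·x₂)/(z₂ − z₁) = (1.405·100 − (-1.881)·240)/3.286 = 180.13.
Then σ = (x₂ − x₁)/(z₂ − z₁) = (240 − 100)/3.286 = 42.61.
Precision τ = 1/σ² = 1/42.61² = 0.000551.

μ = 180.13, τ = 0.000551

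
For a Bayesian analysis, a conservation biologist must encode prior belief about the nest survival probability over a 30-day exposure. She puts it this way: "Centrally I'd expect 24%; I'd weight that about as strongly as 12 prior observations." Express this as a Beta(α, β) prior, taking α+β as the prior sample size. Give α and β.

α = 2.88, β = 9.12

Under the effective-sample-size interpretation, Beta(α, β) has prior mean α/(α+β) and prior sample size α+β.
So α+β = 12 and α/(α+β) = 0.24, giving α = 0.24·12 = 2.88 and β = 12 − 2.88 = 9.12.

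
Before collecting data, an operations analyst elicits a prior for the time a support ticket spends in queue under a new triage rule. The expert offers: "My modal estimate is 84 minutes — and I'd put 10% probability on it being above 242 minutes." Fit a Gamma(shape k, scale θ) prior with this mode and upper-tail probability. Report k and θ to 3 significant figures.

Gamma(k,θ) with k>1 has mode (k−1)θ, so θ = 84/(k−1).
Need P(X < 242) = 0.9 with θ tied to k this way. Start at k = 2, θ = 84: P(X<242) ≈ 0.782.
Too low — raise k to concentrate. Iterating converges to k ≈ 2.7.
Then θ = 84/(2.7−1) ≈ 49.3.

k ≈ 2.7, θ ≈ 49.3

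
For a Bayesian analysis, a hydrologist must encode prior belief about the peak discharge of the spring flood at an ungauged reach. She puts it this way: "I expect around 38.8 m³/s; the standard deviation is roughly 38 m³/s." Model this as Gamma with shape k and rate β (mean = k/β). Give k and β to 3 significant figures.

For Gamma(k, rate β): mean = k/β, variance = k/β², so CV = 1/√k.
CV = SD/mean = 38/38.8 = 0.9794, hence k = 1/CV² = 1.04.
Then β = k/mean = 1.04/38.8 = 0.0269.

k ≈ 1.04, β ≈ 0.0269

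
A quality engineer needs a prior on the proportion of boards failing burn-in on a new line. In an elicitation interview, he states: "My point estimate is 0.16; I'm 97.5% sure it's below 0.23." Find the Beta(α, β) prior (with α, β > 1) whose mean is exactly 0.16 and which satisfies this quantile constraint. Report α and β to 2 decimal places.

With mean 0.16 fixed, write α = 0.16s, β = 0.84s where s = α+β.
Need P(θ < 0.23) = 0.975 under Beta(0.16s, 0.84s). Normal approximation: (q−m)/√(m(1−m)/s) ≈ z_{0.975} = 1.96, so s ≈ 0.16·0.84·(1.96)²/(0.23−0.16)² = 105.4.
At s = 105.4: P(θ<0.23) ≈ 0.967. Adjusting to match 0.975 gives s ≈ 121.30.
So α = 0.16·121.30 ≈ 19.41, β = 0.84·121.30 ≈ 101.89.

α ≈ 19.41, β ≈ 101.89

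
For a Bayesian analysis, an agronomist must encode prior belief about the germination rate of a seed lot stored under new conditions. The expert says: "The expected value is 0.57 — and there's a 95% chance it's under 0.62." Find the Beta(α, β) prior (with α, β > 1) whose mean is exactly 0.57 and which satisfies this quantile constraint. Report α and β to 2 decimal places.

α ≈ 148.86, β ≈ 112.30

With mean 0.57 fixed, write α = 0.57s, β = 0.43s where s = α+β.
Need P(θ < 0.62) = 0.95 under Beta(0.57s, 0.43s). Normal approximation: (q−m)/√(m(1−m)/s) ≈ z_{0.95} = 1.64, so s ≈ 0.57·0.43·(1.64)²/(0.62−0.57)² = 265.3.
At s = 265.3: P(θ<0.62) ≈ 0.951. Adjusting to match 0.95 gives s ≈ 261.17.
So α = 0.57·261.17 ≈ 148.86, β = 0.43·261.17 ≈ 112.30.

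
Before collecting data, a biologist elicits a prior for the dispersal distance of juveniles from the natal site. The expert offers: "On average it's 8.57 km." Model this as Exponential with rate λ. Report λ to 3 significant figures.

Exponential mean = 1/λ, so λ = 1/8.57 = 0.117.

λ ≈ 0.117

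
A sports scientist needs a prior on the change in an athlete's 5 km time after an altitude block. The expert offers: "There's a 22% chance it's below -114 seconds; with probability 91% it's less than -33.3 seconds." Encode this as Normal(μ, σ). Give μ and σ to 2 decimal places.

μ = -84.51, σ = 38.19

The p-quantile of Normal(μ,σ) is μ + z_p·σ, with z_{0.22} = -0.7722 and z_{0.91} = 1.341.
Eliminate σ: μ = (z₂·x₁ − z₁·x₂)/(z₂ − z₁) = (1.341·-114 − (-0.7722)·-33.3)/2.113 = -84.51.
Then σ = (x₂ − x₁)/(z₂ − z₁) = (-33.3 − -114)/2.113 = 38.19.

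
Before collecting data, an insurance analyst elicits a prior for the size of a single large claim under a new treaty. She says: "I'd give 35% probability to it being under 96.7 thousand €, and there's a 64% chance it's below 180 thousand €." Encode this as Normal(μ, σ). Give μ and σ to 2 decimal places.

For Normal(μ,σ), the p-quantile is μ + z_p·σ. Here z_{0.35} = -0.3853, z_{0.64} = 0.3585.
So 96.7 = μ − 0.3853σ and 180 = μ + 0.3585σ.
Subtracting: σ = (180 − 96.7)/(0.3585 − (-0.3853)) = 112.00.
Then μ = 96.7 − (-0.3853)·112.00 = 139.85.

μ = 139.85, σ = 112.00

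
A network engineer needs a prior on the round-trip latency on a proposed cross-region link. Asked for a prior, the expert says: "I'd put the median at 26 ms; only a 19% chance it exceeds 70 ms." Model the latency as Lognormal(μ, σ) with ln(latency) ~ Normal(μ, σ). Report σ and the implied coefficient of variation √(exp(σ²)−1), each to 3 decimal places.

If T ~ Lognormal(μ,σ) then ln T ~ Normal(μ,σ), so the p-quantile of ln T is μ + z_p·σ.
ln(26) = 3.258 and ln(70) = 4.248; z_{0.5} = 0, z_{0.81} = 0.8779.
σ = (4.248 − 3.258)/(0.8779 − (0)) = 1.128.
μ = 3.258 − (0)·1.128 = 3.258.
CV = √(exp(σ²)−1) = √(exp(1.2727)−1) = 1.603.

σ ≈ 1.128, CV ≈ 1.603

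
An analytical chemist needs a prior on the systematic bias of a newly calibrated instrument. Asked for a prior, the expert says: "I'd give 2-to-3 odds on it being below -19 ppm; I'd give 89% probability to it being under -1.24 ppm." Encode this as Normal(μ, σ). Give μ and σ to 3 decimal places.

μ = -15.960, σ = 12.001

For Normal(μ,σ), the p-quantile is μ + z_p·σ. Here z_{0.4} = -0.2533, z_{0.89} = 1.227.
So -19 = μ − 0.2533σ and -1.24 = μ + 1.227σ.
Subtracting: σ = (-1.24 − -19)/(1.227 − (-0.2533)) = 12.001.
Then μ = -19 − (-0.2533)·12.001 = -15.960.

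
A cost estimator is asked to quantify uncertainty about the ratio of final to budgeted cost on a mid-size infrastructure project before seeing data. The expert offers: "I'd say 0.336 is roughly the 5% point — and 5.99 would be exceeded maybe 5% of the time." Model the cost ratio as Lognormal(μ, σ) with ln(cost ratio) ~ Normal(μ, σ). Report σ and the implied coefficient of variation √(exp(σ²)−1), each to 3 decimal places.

σ ≈ 0.876, CV ≈ 1.074

If T ~ Lognormal(μ,σ) then ln T ~ Normal(μ,σ), so the p-quantile of ln T is μ + z_p·σ.
ln(0.336) = -1.091 and ln(5.99) = 1.79; z_{0.05} = -1.645, z_{0.95} = 1.645.
σ = (1.79 − -1.091)/(1.645 − (-1.645)) = 0.876.
μ = -1.091 − (-1.645)·0.876 = 0.350.
CV = √(exp(σ²)−1) = √(exp(0.7668)−1) = 1.074.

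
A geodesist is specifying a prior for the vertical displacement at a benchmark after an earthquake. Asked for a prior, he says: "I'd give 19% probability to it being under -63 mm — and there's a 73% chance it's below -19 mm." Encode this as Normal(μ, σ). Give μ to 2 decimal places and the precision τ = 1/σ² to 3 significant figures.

μ = -37.09, τ = 0.00115

The p-quantile of Normal(μ,σ) is μ + z_p·σ, with z_{0.19} = -0.8779 and z_{0.73} = 0.6128.
Eliminate σ: μ = (z₂·x₁ − z₁·x₂)/(z₂ − z₁) = (0.6128·-63 − (-0.8779)·-19)/1.491 = -37.09.
Then σ = (x₂ − x₁)/(z₂ − z₁) = (-19 − -63)/1.491 = 29.52.
Precision τ = 1/σ² = 1/29.52² = 0.00115.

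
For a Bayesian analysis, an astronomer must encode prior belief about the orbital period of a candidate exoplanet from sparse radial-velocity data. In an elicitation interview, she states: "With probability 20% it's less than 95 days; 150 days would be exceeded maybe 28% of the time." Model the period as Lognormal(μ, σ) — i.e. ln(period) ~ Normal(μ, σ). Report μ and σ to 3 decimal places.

If T ~ Lognormal(μ,σ) then ln T ~ Normal(μ,σ), so the p-quantile of ln T is μ + z_p·σ.
ln(95) = 4.554 and ln(150) = 5.011; z_{0.2} = -0.8416, z_{0.72} = 0.5828.
σ = (5.011 − 4.554)/(0.5828 − (-0.8416)) = 0.321.
μ = 4.554 − (-0.8416)·0.321 = 4.824.

μ ≈ 4.824, σ ≈ 0.321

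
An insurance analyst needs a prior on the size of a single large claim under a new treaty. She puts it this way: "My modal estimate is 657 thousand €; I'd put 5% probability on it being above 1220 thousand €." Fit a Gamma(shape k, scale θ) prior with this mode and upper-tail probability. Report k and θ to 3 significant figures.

Gamma(k,θ) with k>1 has mode (k−1)θ, so θ = 657/(k−1).
Need P(X < 1220) = 0.95 with θ tied to k this way. Start at k = 2, θ = 657: P(X<1220) ≈ 0.554.
Too low — raise k to concentrate. Iterating converges to k ≈ 8.27.
Then θ = 657/(8.27−1) ≈ 90.4.

k ≈ 8.27, θ ≈ 90.4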